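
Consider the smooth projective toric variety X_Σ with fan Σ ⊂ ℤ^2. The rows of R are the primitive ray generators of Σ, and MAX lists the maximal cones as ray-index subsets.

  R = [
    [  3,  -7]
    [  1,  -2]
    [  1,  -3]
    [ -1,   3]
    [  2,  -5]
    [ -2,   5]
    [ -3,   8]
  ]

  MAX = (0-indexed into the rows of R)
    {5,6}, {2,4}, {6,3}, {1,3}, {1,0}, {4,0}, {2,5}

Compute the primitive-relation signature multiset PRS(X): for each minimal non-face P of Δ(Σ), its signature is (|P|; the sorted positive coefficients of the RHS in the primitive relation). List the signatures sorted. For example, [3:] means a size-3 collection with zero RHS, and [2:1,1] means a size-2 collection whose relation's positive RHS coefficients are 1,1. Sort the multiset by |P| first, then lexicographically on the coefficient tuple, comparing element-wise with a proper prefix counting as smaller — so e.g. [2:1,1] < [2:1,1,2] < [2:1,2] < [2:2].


Primitive collections (14):

  {2,3}:  v_{2} + v_{3} = 0  ⟹  sig = [2:]
  {4,5}:  v_{4} + v_{5} = 0  ⟹  sig = [2:]
  {0,5}:  v_{0} + v_{5} = v_{1}  ⟹  sig = [2:1]
  {1,2}:  v_{1} + v_{2} = v_{4}  ⟹  sig = [2:1]
  {1,4}:  v_{1} + v_{4} = v_{0}  ⟹  sig = [2:1]
  {1,5}:  v_{1} + v_{5} = v_{3}  ⟹  sig = [2:1]
  {2,6}:  v_{2} + v_{6} = v_{5}  ⟹  sig = [2:1]
  {3,4}:  v_{3} + v_{4} = v_{1}  ⟹  sig = [2:1]
  {3,5}:  v_{3} + v_{5} = v_{6}  ⟹  sig = [2:1]
  {4,6}:  v_{4} + v_{6} = v_{3}  ⟹  sig = [2:1]
  {0,6}:  v_{0} + v_{6} = v_{1} + v_{3}  ⟹  sig = [2:1,1]
  {0,2}:  v_{0} + v_{2} = 2·v_{4}  ⟹  sig = [2:2]
  {0,3}:  v_{0} + v_{3} = 2·v_{1}  ⟹  sig = [2:2]
  {1,6}:  v_{1} + v_{6} = 2·v_{3}  ⟹  sig = [2:2]

so the primitive-relation signature multiset is
{ [2:] ×2,  [2:1] ×8,  [2:1,1],  [2:2] ×3 }


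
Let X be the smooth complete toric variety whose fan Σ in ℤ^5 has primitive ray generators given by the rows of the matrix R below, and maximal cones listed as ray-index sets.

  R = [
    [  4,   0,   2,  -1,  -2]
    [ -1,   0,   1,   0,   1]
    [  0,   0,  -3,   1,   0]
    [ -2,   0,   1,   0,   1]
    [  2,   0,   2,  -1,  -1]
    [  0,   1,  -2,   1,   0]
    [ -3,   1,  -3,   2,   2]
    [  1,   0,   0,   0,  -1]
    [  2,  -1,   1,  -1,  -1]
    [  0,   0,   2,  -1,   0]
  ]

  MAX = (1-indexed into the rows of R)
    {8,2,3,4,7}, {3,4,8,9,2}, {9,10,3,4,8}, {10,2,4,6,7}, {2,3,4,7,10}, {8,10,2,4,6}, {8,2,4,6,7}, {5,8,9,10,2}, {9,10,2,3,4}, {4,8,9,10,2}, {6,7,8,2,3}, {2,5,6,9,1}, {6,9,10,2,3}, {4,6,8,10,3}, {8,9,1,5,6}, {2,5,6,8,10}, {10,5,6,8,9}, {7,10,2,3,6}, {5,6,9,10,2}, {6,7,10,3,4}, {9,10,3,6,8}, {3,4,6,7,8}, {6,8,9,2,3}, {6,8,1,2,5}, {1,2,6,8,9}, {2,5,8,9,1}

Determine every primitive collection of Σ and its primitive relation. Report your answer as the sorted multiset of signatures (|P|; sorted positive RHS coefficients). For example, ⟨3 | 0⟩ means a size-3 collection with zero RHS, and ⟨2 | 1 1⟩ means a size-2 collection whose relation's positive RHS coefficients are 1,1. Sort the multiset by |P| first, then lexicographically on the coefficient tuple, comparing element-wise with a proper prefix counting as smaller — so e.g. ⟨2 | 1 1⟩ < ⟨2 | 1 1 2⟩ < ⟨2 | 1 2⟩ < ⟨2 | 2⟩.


The 14 primitive collections of Σ (r=10, n=5):

  {3,5}:  v_{3} + v_{5} = v_{6} + v_{9} ; sig = ⟨2 | 1 1⟩
  {5,7}:  v_{5} + v_{7} = v_{2} + v_{6} ; sig = ⟨2 | 1 1⟩
  {7,9}:  v_{7} + v_{9} = v_{2} + v_{3} ; sig = ⟨2 | 1 1⟩
  {1,4}:  v_{1} + v_{4} = v_{2} + v_{5} + v_{8} ; sig = ⟨2 | 1 1 1⟩
  {4,5}:  v_{4} + v_{5} = v_{2} + v_{8} + v_{10} ; sig = ⟨2 | 1 1 1⟩
  {1,3}:  v_{1} + v_{3} = v_{2} + 2·v_{6} + v_{8} + 2·v_{9} ; sig = ⟨2 | 1 1 2 2⟩
  {1,7}:  v_{1} + v_{7} = 2·v_{2} + 2·v_{6} + v_{8} + v_{9} ; sig = ⟨2 | 1 1 2 2⟩
  {1,10}:  v_{1} + v_{10} = 2·v_{5} ; sig = ⟨2 | 2⟩
  {4,6,9}:  v_{4} + v_{6} + v_{9} = 0 ; sig = ⟨3 | 0⟩
  {7,8,10}:  v_{7} + v_{8} + v_{10} = v_{4} + v_{6} ; sig = ⟨3 | 1 1⟩
  {2,3,8,10}:  v_{2} + v_{3} + v_{8} + v_{10} = 0 ; sig = ⟨4 | 0⟩
  {2,3,4,6}:  v_{2} + v_{3} + v_{4} + v_{6} = v_{7} ; sig = ⟨4 | 1⟩
  {2,5,6,8,9}:  v_{2} + v_{5} + v_{6} + v_{8} + v_{9} = v_{1} ; sig = ⟨5 | 1⟩
  {2,6,8,9,10}:  v_{2} + v_{6} + v_{8} + v_{9} + v_{10} = v_{5} ; sig = ⟨5 | 1⟩

Sorted signature multiset PRS(X):
[⟨2 | 1 1⟩, ⟨2 | 1 1⟩, ⟨2 | 1 1⟩, ⟨2 | 1 1 1⟩, ⟨2 | 1 1 1⟩, ⟨2 | 1 1 2 2⟩, ⟨2 | 1 1 2 2⟩, ⟨2 | 2⟩, ⟨3 | 0⟩, ⟨3 | 1 1⟩, ⟨4 | 0⟩, ⟨4 | 1⟩, ⟨5 | 1⟩, ⟨5 | 1⟩]


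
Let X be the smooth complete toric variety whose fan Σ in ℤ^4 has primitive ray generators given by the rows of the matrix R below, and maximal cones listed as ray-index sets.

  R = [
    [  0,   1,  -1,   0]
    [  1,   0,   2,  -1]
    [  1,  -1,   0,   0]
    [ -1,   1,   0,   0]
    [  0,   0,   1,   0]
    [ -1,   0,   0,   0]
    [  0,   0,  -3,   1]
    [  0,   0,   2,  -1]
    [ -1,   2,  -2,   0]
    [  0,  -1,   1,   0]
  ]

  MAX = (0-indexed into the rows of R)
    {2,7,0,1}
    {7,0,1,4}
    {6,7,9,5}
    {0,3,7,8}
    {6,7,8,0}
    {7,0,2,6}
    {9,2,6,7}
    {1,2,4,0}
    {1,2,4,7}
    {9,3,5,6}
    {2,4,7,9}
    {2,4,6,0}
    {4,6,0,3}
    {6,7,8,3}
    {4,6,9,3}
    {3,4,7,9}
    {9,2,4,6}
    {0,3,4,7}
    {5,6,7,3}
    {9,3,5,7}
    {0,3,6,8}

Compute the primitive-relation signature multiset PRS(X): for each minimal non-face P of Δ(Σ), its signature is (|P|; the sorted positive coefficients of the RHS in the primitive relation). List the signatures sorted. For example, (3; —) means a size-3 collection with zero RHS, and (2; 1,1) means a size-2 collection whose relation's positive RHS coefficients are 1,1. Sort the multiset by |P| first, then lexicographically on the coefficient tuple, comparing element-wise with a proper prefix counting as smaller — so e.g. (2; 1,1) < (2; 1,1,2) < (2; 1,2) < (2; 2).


|primitive collections| = 18. Relations:

  P = {0,9}:  v_{0} + v_{9} = 0 — sig = (2; —)
  P = {2,3}:  v_{2} + v_{3} = 0 — sig = (2; —)
  P = {1,5}:  v_{1} + v_{5} = v_{7} — sig = (2; 1)
  P = {1,6}:  v_{1} + v_{6} = v_{0} + v_{2} — sig = (2; 1,1)
  P = {4,5}:  v_{4} + v_{5} = v_{3} + v_{9} — sig = (2; 1,1)
  P = {4,8}:  v_{4} + v_{8} = v_{0} + v_{3} — sig = (2; 1,1)
  P = {0,5}:  v_{0} + v_{5} = v_{3} + v_{6} + v_{7} — sig = (2; 1,1,1)
  P = {1,3}:  v_{1} + v_{3} = v_{0} + v_{4} + v_{7} — sig = (2; 1,1,1)
  P = {1,9}:  v_{1} + v_{9} = v_{2} + v_{4} + v_{7} — sig = (2; 1,1,1)
  P = {2,5}:  v_{2} + v_{5} = v_{6} + v_{7} + v_{9} — sig = (2; 1,1,1)
  P = {2,8}:  v_{2} + v_{8} = v_{0} + v_{6} + v_{7} — sig = (2; 1,1,1)
  P = {8,9}:  v_{8} + v_{9} = v_{3} + v_{6} + v_{7} — sig = (2; 1,1,1)
  P = {1,8}:  v_{1} + v_{8} = 2·v_{0} + v_{7} — sig = (2; 1,2)
  P = {5,8}:  v_{5} + v_{8} = 2·v_{3} + 2·v_{6} + 2·v_{7} — sig = (2; 2,2,2)
  P = {4,6,7}:  v_{4} + v_{6} + v_{7} = 0 — sig = (3; —)
  P = {0,2,4,7}:  v_{0} + v_{2} + v_{4} + v_{7} = v_{1} — sig = (4; 1)
  P = {0,3,6,7}:  v_{0} + v_{3} + v_{6} + v_{7} = v_{8} — sig = (4; 1)
  P = {3,6,7,9}:  v_{3} + v_{6} + v_{7} + v_{9} = v_{5} — sig = (4; 1)

Hence PRS(X_Σ) =
    (2; —)
    (2; —)
    (2; 1)
    (2; 1,1)
    (2; 1,1)
    (2; 1,1)
    (2; 1,1,1)
    (2; 1,1,1)
    (2; 1,1,1)
    (2; 1,1,1)
    (2; 1,1,1)
    (2; 1,1,1)
    (2; 1,2)
    (2; 2,2,2)
    (3; —)
    (4; 1)
    (4; 1)
    (4; 1)


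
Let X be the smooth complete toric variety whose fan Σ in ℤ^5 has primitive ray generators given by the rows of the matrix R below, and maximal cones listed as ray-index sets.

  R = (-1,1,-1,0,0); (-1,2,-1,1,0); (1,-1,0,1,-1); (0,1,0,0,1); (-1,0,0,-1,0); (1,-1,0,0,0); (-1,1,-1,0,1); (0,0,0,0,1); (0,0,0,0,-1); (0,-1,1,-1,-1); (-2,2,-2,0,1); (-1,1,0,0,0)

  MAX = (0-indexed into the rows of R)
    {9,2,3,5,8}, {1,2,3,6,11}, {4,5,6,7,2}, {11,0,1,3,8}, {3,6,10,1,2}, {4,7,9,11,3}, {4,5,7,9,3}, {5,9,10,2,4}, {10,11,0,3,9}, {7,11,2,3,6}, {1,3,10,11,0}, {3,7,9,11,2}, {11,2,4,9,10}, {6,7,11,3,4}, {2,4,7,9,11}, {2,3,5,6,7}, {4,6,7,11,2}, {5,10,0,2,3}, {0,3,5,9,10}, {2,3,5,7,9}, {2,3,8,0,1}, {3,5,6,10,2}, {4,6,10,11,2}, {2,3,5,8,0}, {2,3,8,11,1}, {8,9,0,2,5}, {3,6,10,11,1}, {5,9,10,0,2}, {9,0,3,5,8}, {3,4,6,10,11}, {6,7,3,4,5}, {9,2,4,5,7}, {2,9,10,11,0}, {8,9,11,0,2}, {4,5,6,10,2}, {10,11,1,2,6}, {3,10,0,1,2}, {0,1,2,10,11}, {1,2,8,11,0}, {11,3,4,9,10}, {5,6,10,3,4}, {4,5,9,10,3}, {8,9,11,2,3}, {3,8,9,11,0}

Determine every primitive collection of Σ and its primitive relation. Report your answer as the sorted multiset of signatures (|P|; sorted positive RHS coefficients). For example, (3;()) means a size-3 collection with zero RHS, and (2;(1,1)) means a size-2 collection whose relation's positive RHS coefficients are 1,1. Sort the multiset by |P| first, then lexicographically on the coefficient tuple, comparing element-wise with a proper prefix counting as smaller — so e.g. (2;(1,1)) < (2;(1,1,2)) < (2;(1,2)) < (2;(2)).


19 collections generate NE(X_Σ); each relation:

  P={5,11}:  v_{5} + v_{11} = 0  →  sig = (2;())
  P={7,8}:  v_{7} + v_{8} = 0  →  sig = (2;())
  P={0,6}:  v_{0} + v_{6} = v_{10}  →  sig = (2;(1))
  P={0,7}:  v_{0} + v_{7} = v_{6}  →  sig = (2;(1))
  P={6,8}:  v_{6} + v_{8} = v_{0}  →  sig = (2;(1))
  P={6,9}:  v_{6} + v_{9} = v_{4}  →  sig = (2;(1))
  P={0,4}:  v_{0} + v_{4} = v_{9} + v_{10}  →  sig = (2;(1,1))
  P={1,4}:  v_{1} + v_{4} = v_{0} + v_{11}  →  sig = (2;(1,1))
  P={1,9}:  v_{1} + v_{9} = v_{8} + v_{11}  →  sig = (2;(1,1))
  P={4,8}:  v_{4} + v_{8} = v_{0} + v_{9}  →  sig = (2;(1,1))
  P={1,5}:  v_{1} + v_{5} = v_{0} + v_{2} + v_{3}  →  sig = (2;(1,1,1))
  P={1,7}:  v_{1} + v_{7} = v_{2} + v_{3} + v_{6} + v_{11}  →  sig = (2;(1,1,1,1))
  P={7,10}:  v_{7} + v_{10} = 2·v_{6}  →  sig = (2;(2))
  P={8,10}:  v_{8} + v_{10} = 2·v_{0}  →  sig = (2;(2))
  P={2,3,4}:  v_{2} + v_{3} + v_{4} = 0  →  sig = (3;())
  P={0,2,3,9}:  v_{0} + v_{2} + v_{3} + v_{9} = v_{8}  →  sig = (4;(1))
  P={0,2,3,11}:  v_{0} + v_{2} + v_{3} + v_{11} = v_{1}  →  sig = (4;(1))
  P={2,3,9,10}:  v_{2} + v_{3} + v_{9} + v_{10} = v_{0}  →  sig = (4;(1))
  P={2,3,10,11}:  v_{2} + v_{3} + v_{10} + v_{11} = v_{1} + v_{6}  →  sig = (4;(1,1))

so the primitive-relation signature multiset is
    (2;())
    (2;())
    (2;(1))
    (2;(1))
    (2;(1))
    (2;(1))
    (2;(1,1))
    (2;(1,1))
    (2;(1,1))
    (2;(1,1))
    (2;(1,1,1))
    (2;(1,1,1,1))
    (2;(2))
    (2;(2))
    (3;())
    (4;(1))
    (4;(1))
    (4;(1))
    (4;(1,1))


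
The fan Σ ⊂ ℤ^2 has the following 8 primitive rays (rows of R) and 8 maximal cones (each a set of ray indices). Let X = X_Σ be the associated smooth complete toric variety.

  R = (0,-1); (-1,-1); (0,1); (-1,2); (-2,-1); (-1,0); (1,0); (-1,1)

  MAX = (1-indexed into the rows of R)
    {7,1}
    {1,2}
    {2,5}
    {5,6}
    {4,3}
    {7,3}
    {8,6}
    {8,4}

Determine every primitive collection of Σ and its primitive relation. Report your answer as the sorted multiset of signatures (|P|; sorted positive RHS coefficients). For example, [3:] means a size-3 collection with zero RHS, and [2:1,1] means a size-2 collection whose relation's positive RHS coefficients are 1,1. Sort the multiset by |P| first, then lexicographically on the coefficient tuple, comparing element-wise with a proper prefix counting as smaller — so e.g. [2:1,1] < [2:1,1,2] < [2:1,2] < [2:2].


20 minimal non-faces of Δ(Σ) (on 8 rays):

  P={1,3}:  v_{1} + v_{3} = 0 — sig = [2:]
  P={6,7}:  v_{6} + v_{7} = 0 — sig = [2:]
  P={1,4}:  v_{1} + v_{4} = v_{8} — sig = [2:1]
  P={1,6}:  v_{1} + v_{6} = v_{2} — sig = [2:1]
  P={1,8}:  v_{1} + v_{8} = v_{6} — sig = [2:1]
  P={2,3}:  v_{2} + v_{3} = v_{6} — sig = [2:1]
  P={2,6}:  v_{2} + v_{6} = v_{5} — sig = [2:1]
  P={2,7}:  v_{2} + v_{7} = v_{1} — sig = [2:1]
  P={3,6}:  v_{3} + v_{6} = v_{8} — sig = [2:1]
  P={3,8}:  v_{3} + v_{8} = v_{4} — sig = [2:1]
  P={5,7}:  v_{5} + v_{7} = v_{2} — sig = [2:1]
  P={7,8}:  v_{7} + v_{8} = v_{3} — sig = [2:1]
  P={2,4}:  v_{2} + v_{4} = v_{6} + v_{8} — sig = [2:1,1]
  P={4,5}:  v_{4} + v_{5} = 2·v_{6} + v_{8} — sig = [2:1,2]
  P={1,5}:  v_{1} + v_{5} = 2·v_{2} — sig = [2:2]
  P={2,8}:  v_{2} + v_{8} = 2·v_{6} — sig = [2:2]
  P={3,5}:  v_{3} + v_{5} = 2·v_{6} — sig = [2:2]
  P={4,6}:  v_{4} + v_{6} = 2·v_{8} — sig = [2:2]
  P={4,7}:  v_{4} + v_{7} = 2·v_{3} — sig = [2:2]
  P={5,8}:  v_{5} + v_{8} = 3·v_{6} — sig = [2:3]

Sorted signature multiset PRS(X):
    |P|=2: 20 collections, coeffs (), (), (1), (1), (1), (1), (1), (1), (1), (1), (1), (1), (1,1), (1,2), (2), (2), (2), (2), (2), (3)


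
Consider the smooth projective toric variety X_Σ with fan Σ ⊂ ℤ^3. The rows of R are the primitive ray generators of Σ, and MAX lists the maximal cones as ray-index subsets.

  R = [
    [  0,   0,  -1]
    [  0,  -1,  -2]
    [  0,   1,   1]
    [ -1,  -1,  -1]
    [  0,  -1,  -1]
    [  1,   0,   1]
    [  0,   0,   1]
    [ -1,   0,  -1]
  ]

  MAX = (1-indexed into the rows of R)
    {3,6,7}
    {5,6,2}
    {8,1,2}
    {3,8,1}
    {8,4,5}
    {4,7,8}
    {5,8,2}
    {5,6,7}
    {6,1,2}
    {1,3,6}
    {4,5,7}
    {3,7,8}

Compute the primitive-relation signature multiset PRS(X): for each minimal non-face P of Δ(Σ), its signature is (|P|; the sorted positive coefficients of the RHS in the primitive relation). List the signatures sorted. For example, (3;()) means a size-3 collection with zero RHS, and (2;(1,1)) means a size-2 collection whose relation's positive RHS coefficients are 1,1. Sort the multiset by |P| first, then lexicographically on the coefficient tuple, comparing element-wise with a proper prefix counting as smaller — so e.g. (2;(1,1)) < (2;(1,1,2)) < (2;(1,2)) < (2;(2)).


11 collections generate NE(X_Σ); each relation:

  {1,7}:  v_{1} + v_{7} = 0 — sig = (2;())
  {3,5}:  v_{3} + v_{5} = 0 — sig = (2;())
  {6,8}:  v_{6} + v_{8} = 0 — sig = (2;())
  {1,5}:  v_{1} + v_{5} = v_{2} — sig = (2;(1))
  {2,3}:  v_{2} + v_{3} = v_{1} — sig = (2;(1))
  {2,7}:  v_{2} + v_{7} = v_{5} — sig = (2;(1))
  {1,4}:  v_{1} + v_{4} = v_{5} + v_{8} — sig = (2;(1,1))
  {3,4}:  v_{3} + v_{4} = v_{7} + v_{8} — sig = (2;(1,1))
  {4,6}:  v_{4} + v_{6} = v_{5} + v_{7} — sig = (2;(1,1))
  {2,4}:  v_{2} + v_{4} = 2·v_{5} + v_{8} — sig = (2;(1,2))
  {5,7,8}:  v_{5} + v_{7} + v_{8} = v_{4} — sig = (3;(1))

Hence PRS(X_Σ) =
    (2;())
    (2;())
    (2;())
    (2;(1))
    (2;(1))
    (2;(1))
    (2;(1,1))
    (2;(1,1))
    (2;(1,1))
    (2;(1,2))
    (3;(1))


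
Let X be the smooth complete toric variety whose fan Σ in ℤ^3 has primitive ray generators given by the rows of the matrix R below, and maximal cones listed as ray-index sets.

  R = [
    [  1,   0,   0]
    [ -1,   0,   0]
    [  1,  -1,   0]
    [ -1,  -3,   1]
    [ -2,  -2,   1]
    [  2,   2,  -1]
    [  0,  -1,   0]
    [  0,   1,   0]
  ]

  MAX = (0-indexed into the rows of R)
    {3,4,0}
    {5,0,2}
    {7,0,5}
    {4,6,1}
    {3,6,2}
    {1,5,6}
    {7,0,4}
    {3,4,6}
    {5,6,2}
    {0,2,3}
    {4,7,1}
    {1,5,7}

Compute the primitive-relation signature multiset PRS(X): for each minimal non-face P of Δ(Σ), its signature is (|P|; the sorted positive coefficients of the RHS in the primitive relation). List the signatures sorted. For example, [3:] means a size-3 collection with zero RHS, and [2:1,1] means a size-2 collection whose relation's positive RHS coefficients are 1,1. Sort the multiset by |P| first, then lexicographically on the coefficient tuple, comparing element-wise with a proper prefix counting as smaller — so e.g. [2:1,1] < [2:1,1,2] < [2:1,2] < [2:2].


Minimal non-faces — 10 found among 8 rays, 12 max cones:

  {0,1}:  v_{0} + v_{1} = 0  ⇒ sig = [2:]
  {4,5}:  v_{4} + v_{5} = 0  ⇒ sig = [2:]
  {6,7}:  v_{6} + v_{7} = 0  ⇒ sig = [2:]
  {0,6}:  v_{0} + v_{6} = v_{2}  ⇒ sig = [2:1]
  {1,2}:  v_{1} + v_{2} = v_{6}  ⇒ sig = [2:1]
  {2,4}:  v_{2} + v_{4} = v_{3}  ⇒ sig = [2:1]
  {2,7}:  v_{2} + v_{7} = v_{0}  ⇒ sig = [2:1]
  {3,5}:  v_{3} + v_{5} = v_{2}  ⇒ sig = [2:1]
  {1,3}:  v_{1} + v_{3} = v_{4} + v_{6}  ⇒ sig = [2:1,1]
  {3,7}:  v_{3} + v_{7} = v_{0} + v_{4}  ⇒ sig = [2:1,1]

so the primitive-relation signature multiset is
    [2:]
    [2:]
    [2:]
    [2:1]
    [2:1]
    [2:1]
    [2:1]
    [2:1]
    [2:1,1]
    [2:1,1]


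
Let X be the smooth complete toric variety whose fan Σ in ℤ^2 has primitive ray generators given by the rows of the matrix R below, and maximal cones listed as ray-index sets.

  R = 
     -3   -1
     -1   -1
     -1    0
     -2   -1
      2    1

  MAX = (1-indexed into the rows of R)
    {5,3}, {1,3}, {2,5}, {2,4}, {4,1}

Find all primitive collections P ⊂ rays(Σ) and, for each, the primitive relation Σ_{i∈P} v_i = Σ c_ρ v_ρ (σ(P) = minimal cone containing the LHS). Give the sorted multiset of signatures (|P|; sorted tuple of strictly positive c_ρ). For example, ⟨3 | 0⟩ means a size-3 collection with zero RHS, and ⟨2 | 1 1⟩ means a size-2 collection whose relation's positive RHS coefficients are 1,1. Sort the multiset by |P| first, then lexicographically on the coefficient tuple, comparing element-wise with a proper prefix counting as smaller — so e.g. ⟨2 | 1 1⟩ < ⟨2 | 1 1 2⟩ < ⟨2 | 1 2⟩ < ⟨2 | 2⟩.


Σ has 5 primitive collections:

  {4,5}:  v_{4} + v_{5} = 0  →  sig = ⟨2 | 0⟩
  {1,5}:  v_{1} + v_{5} = v_{3}  →  sig = ⟨2 | 1⟩
  {2,3}:  v_{2} + v_{3} = v_{4}  →  sig = ⟨2 | 1⟩
  {3,4}:  v_{3} + v_{4} = v_{1}  →  sig = ⟨2 | 1⟩
  {1,2}:  v_{1} + v_{2} = 2·v_{4}  →  sig = ⟨2 | 2⟩

so the primitive-relation signature multiset is
{ ⟨2 | 0⟩,  ⟨2 | 1⟩ ×3,  ⟨2 | 2⟩ }


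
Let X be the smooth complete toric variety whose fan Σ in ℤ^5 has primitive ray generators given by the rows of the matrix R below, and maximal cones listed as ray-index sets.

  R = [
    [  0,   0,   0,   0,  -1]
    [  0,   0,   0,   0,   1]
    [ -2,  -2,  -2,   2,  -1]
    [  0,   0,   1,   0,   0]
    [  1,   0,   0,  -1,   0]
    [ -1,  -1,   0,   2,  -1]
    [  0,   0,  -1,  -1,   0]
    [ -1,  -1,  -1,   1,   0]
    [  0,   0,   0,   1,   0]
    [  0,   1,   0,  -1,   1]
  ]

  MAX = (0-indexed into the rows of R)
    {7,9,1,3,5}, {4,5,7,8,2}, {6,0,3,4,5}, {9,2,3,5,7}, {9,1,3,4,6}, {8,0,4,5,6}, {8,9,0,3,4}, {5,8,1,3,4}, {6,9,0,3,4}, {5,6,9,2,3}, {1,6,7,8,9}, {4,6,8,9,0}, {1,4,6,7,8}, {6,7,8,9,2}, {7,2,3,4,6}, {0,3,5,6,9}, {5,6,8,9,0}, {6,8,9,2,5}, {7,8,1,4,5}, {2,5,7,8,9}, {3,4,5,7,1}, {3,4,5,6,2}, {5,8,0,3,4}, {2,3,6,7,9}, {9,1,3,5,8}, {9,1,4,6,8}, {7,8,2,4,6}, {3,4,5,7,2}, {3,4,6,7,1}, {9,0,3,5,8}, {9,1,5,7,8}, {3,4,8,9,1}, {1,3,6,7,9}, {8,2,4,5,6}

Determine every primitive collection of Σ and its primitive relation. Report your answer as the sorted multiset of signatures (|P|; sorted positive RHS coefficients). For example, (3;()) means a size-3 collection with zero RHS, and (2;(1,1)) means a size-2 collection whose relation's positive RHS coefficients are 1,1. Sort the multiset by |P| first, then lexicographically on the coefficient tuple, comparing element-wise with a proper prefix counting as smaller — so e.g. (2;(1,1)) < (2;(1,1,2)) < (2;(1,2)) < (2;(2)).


Δ(Σ) — 10 vertices, 12 min non-faces:

  • {0,1}:  v_{0} + v_{1} = 0 ; sig = (2;())
  • {0,7}:  v_{0} + v_{7} = v_{5} + v_{6} ; sig = (2;(1,1))
  • {1,2}:  v_{1} + v_{2} = 2·v_{7} ; sig = (2;(2))
  • {0,2}:  v_{0} + v_{2} = 2·v_{5} + 2·v_{6} ; sig = (2;(2,2))
  • {3,6,8}:  v_{3} + v_{6} + v_{8} = 0 ; sig = (3;())
  • {4,5,9}:  v_{4} + v_{5} + v_{9} = 0 ; sig = (3;())
  • {1,5,6}:  v_{1} + v_{5} + v_{6} = v_{7} ; sig = (3;(1))
  • {5,6,7}:  v_{5} + v_{6} + v_{7} = v_{2} ; sig = (3;(1))
  • {2,3,8}:  v_{2} + v_{3} + v_{8} = v_{5} + v_{7} ; sig = (3;(1,1))
  • {2,4,9}:  v_{2} + v_{4} + v_{9} = v_{6} + v_{7} ; sig = (3;(1,1))
  • {3,7,8}:  v_{3} + v_{7} + v_{8} = v_{1} + v_{5} ; sig = (3;(1,1))
  • {4,7,9}:  v_{4} + v_{7} + v_{9} = v_{1} + v_{6} ; sig = (3;(1,1))

Signatures (|P|; sorted positive RHS coefficients), sorted:
    |P|=2: 4 collections, coeffs (), (1,1), (2), (2,2)
    |P|=3: 8 collections, coeffs (), (), (1), (1), (1,1), (1,1), (1,1), (1,1)


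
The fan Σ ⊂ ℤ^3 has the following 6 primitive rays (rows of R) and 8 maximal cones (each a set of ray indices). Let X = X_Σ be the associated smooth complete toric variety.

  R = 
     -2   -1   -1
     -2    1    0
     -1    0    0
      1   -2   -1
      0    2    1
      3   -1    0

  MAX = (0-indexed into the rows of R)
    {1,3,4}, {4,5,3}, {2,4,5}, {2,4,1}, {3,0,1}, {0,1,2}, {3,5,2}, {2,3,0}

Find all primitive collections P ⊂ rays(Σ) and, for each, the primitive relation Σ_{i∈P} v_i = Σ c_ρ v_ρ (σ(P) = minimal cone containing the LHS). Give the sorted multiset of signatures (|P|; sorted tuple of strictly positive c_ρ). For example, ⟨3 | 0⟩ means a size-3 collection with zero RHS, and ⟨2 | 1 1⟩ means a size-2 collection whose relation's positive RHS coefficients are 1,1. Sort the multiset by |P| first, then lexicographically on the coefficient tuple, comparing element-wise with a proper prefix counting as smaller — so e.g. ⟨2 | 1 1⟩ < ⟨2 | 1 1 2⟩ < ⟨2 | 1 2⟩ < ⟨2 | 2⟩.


Primitive collections (5):

  {0,4}:  v_{0} + v_{4} = v_{1} — sig = ⟨2 | 1⟩
  {0,5}:  v_{0} + v_{5} = v_{3} — sig = ⟨2 | 1⟩
  {1,5}:  v_{1} + v_{5} = v_{3} + v_{4} — sig = ⟨2 | 1 1⟩
  {2,3,4}:  v_{2} + v_{3} + v_{4} = 0 — sig = ⟨3 | 0⟩
  {1,2,3}:  v_{1} + v_{2} + v_{3} = v_{0} — sig = ⟨3 | 1⟩

Sorted signature multiset PRS(X):
[⟨2 | 1⟩, ⟨2 | 1⟩, ⟨2 | 1 1⟩, ⟨3 | 0⟩, ⟨3 | 1⟩]


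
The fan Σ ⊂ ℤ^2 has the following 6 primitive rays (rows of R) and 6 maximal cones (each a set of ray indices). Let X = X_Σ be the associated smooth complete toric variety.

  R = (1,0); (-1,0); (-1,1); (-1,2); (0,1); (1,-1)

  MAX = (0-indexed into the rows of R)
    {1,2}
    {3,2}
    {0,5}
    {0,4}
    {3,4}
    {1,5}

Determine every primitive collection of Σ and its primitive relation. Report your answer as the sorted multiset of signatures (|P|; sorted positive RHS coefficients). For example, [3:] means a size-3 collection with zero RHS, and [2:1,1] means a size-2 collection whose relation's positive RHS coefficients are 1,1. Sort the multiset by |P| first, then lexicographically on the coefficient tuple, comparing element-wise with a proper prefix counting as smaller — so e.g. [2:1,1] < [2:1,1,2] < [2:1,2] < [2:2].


The 9 primitive collections of Σ (r=6, n=2):

  P = {0,1}:  v_{0} + v_{1} = 0 — sig = [2:]
  P = {2,5}:  v_{2} + v_{5} = 0 — sig = [2:]
  P = {0,2}:  v_{0} + v_{2} = v_{4} — sig = [2:1]
  P = {1,4}:  v_{1} + v_{4} = v_{2} — sig = [2:1]
  P = {2,4}:  v_{2} + v_{4} = v_{3} — sig = [2:1]
  P = {3,5}:  v_{3} + v_{5} = v_{4} — sig = [2:1]
  P = {4,5}:  v_{4} + v_{5} = v_{0} — sig = [2:1]
  P = {0,3}:  v_{0} + v_{3} = 2·v_{4} — sig = [2:2]
  P = {1,3}:  v_{1} + v_{3} = 2·v_{2} — sig = [2:2]

so the primitive-relation signature multiset is
{ [2:] ×2,  [2:1] ×5,  [2:2] ×2 }


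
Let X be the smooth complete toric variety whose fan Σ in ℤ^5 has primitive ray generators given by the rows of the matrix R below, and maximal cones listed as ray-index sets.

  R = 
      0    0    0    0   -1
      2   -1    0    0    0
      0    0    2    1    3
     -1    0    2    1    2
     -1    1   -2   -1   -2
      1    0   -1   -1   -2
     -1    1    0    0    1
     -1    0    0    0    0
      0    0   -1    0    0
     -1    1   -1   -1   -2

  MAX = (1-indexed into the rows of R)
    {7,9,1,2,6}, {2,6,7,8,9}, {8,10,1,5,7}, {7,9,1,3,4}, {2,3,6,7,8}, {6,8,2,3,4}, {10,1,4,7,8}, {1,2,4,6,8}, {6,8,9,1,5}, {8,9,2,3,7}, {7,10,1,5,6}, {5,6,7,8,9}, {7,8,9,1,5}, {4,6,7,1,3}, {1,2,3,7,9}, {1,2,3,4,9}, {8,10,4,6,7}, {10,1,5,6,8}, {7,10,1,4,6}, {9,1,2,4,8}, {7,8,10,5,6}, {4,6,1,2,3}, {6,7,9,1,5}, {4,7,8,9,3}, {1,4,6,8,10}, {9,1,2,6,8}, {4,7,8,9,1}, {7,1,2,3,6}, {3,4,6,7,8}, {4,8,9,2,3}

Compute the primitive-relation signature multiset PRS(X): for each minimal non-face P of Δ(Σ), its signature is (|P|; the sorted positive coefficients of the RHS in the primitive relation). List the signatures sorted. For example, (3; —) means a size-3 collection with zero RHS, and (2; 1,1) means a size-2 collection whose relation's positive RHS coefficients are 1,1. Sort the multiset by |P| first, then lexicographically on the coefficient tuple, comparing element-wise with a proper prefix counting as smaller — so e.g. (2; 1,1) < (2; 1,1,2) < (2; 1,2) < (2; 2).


Minimal non-faces — 12 found among 10 rays, 30 max cones:

  {2,10}:  v_{2} + v_{10} = v_{6}  so sig = (2; 1)
  {3,5}:  v_{3} + v_{5} = v_{7}  so sig = (2; 1)
  {9,10}:  v_{9} + v_{10} = v_{5}  so sig = (2; 1)
  {2,5}:  v_{2} + v_{5} = v_{6} + v_{9}  so sig = (2; 1,1)
  {3,10}:  v_{3} + v_{10} = v_{4} + v_{6} + v_{7}  so sig = (2; 1,1,1)
  {4,5}:  v_{4} + v_{5} = v_{1} + v_{7} + v_{8}  so sig = (2; 1,1,1)
  {4,6,9}:  v_{4} + v_{6} + v_{9} = 0  so sig = (3; —)
  {1,3,8}:  v_{1} + v_{3} + v_{8} = v_{4}  so sig = (3; 1)
  {2,4,7}:  v_{2} + v_{4} + v_{7} = v_{3}  so sig = (3; 1)
  {3,6,9}:  v_{3} + v_{6} + v_{9} = v_{2} + v_{7}  so sig = (3; 1,1)
  {1,2,7,8}:  v_{1} + v_{2} + v_{7} + v_{8} = 0  so sig = (4; —)
  {1,6,7,8}:  v_{1} + v_{6} + v_{7} + v_{8} = v_{10}  so sig = (4; 1)

so the primitive-relation signature multiset is
{ (2; 1) ×3,  (2; 1,1),  (2; 1,1,1) ×2,  (3; —),  (3; 1) ×2,  (3; 1,1),  (4; —),  (4; 1) }


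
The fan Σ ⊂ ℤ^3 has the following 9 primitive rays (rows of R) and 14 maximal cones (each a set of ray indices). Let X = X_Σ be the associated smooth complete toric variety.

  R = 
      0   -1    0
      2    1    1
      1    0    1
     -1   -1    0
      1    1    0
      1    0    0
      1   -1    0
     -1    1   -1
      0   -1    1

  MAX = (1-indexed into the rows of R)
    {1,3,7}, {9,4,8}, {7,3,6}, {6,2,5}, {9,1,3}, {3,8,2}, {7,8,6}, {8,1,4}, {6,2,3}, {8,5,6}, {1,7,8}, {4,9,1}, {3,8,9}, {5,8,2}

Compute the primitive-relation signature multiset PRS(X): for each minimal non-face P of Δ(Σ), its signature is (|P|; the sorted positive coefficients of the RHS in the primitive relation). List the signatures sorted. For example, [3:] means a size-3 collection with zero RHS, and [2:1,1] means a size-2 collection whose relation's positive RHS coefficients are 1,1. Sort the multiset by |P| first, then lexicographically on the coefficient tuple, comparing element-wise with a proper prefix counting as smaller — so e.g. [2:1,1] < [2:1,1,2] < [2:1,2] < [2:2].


The 20 primitive collections of Σ (r=9, n=3):

  P = {4,5}:  v_{4} + v_{5} = 0  ⇒ sig = [2:]
  P = {1,5}:  v_{1} + v_{5} = v_{6}  ⇒ sig = [2:1]
  P = {1,6}:  v_{1} + v_{6} = v_{7}  ⇒ sig = [2:1]
  P = {2,4}:  v_{2} + v_{4} = v_{3}  ⇒ sig = [2:1]
  P = {3,4}:  v_{3} + v_{4} = v_{9}  ⇒ sig = [2:1]
  P = {3,5}:  v_{3} + v_{5} = v_{2}  ⇒ sig = [2:1]
  P = {4,6}:  v_{4} + v_{6} = v_{1}  ⇒ sig = [2:1]
  P = {5,9}:  v_{5} + v_{9} = v_{3}  ⇒ sig = [2:1]
  P = {1,2}:  v_{1} + v_{2} = v_{3} + v_{6}  ⇒ sig = [2:1,1]
  P = {6,9}:  v_{6} + v_{9} = v_{1} + v_{3}  ⇒ sig = [2:1,1]
  P = {2,7}:  v_{2} + v_{7} = v_{3} + 2·v_{6}  ⇒ sig = [2:1,2]
  P = {7,9}:  v_{7} + v_{9} = 2·v_{1} + v_{3}  ⇒ sig = [2:1,2]
  P = {2,9}:  v_{2} + v_{9} = 2·v_{3}  ⇒ sig = [2:2]
  P = {4,7}:  v_{4} + v_{7} = 2·v_{1}  ⇒ sig = [2:2]
  P = {5,7}:  v_{5} + v_{7} = 2·v_{6}  ⇒ sig = [2:2]
  P = {1,3,8}:  v_{1} + v_{3} + v_{8} = 0  ⇒ sig = [3:]
  P = {1,8,9}:  v_{1} + v_{8} + v_{9} = v_{4}  ⇒ sig = [3:1]
  P = {3,6,8}:  v_{3} + v_{6} + v_{8} = v_{5}  ⇒ sig = [3:1]
  P = {3,7,8}:  v_{3} + v_{7} + v_{8} = v_{6}  ⇒ sig = [3:1]
  P = {2,6,8}:  v_{2} + v_{6} + v_{8} = 2·v_{5}  ⇒ sig = [3:2]

Sorted signature multiset PRS(X):
{ [2:],  [2:1] ×7,  [2:1,1] ×2,  [2:1,2] ×2,  [2:2] ×3,  [3:],  [3:1] ×3,  [3:2] }


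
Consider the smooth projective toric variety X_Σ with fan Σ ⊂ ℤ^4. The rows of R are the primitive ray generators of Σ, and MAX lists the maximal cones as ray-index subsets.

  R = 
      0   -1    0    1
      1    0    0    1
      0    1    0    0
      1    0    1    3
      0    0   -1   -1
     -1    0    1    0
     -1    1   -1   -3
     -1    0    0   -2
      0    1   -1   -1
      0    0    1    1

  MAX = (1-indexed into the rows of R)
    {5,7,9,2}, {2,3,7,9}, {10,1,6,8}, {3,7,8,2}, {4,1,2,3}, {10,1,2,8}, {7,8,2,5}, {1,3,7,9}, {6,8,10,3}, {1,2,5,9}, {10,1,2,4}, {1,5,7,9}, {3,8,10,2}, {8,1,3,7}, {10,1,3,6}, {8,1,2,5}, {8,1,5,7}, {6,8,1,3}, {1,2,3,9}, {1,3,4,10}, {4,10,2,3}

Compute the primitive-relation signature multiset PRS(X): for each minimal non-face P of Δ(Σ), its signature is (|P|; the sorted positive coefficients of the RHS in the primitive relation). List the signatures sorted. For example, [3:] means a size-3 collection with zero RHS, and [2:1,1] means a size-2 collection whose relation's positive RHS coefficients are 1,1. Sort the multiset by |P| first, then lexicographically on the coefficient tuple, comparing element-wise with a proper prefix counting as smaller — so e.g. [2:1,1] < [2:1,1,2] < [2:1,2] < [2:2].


|primitive collections| = 18. Relations:

  {5,10}:  v_{5} + v_{10} = 0 ; sig = [2:]
  {2,6}:  v_{2} + v_{6} = v_{10} ; sig = [2:1]
  {3,5}:  v_{3} + v_{5} = v_{9} ; sig = [2:1]
  {4,7}:  v_{4} + v_{7} = v_{3} ; sig = [2:1]
  {4,8}:  v_{4} + v_{8} = v_{10} ; sig = [2:1]
  {8,9}:  v_{8} + v_{9} = v_{7} ; sig = [2:1]
  {9,10}:  v_{9} + v_{10} = v_{3} ; sig = [2:1]
  {7,10}:  v_{7} + v_{10} = v_{3} + v_{8} ; sig = [2:1,1]
  {4,5}:  v_{4} + v_{5} = v_{1} + v_{2} + v_{3} ; sig = [2:1,1,1]
  {5,6}:  v_{5} + v_{6} = v_{1} + v_{3} + v_{8} ; sig = [2:1,1,1]
  {4,6}:  v_{4} + v_{6} = v_{1} + v_{3} + 2·v_{10} ; sig = [2:1,1,2]
  {4,9}:  v_{4} + v_{9} = v_{1} + v_{2} + 2·v_{3} ; sig = [2:1,1,2]
  {6,9}:  v_{6} + v_{9} = v_{1} + 2·v_{3} + v_{8} ; sig = [2:1,1,2]
  {6,7}:  v_{6} + v_{7} = v_{1} + 2·v_{3} + 2·v_{8} ; sig = [2:1,2,2]
  {1,2,7}:  v_{1} + v_{2} + v_{7} = v_{5} ; sig = [3:1]
  {1,2,3,8}:  v_{1} + v_{2} + v_{3} + v_{8} = 0 ; sig = [4:]
  {1,2,3,10}:  v_{1} + v_{2} + v_{3} + v_{10} = v_{4} ; sig = [4:1]
  {1,3,8,10}:  v_{1} + v_{3} + v_{8} + v_{10} = v_{6} ; sig = [4:1]

Sorted signature multiset PRS(X):
    |P|=2: 14 collections, coeffs (), (1), (1), (1), (1), (1), (1), (1,1), (1,1,1), (1,1,1), (1,1,2), (1,1,2), (1,1,2), (1,2,2)
    |P|=3: 1 collection, coeffs (1)
    |P|=4: 3 collections, coeffs (), (1), (1)


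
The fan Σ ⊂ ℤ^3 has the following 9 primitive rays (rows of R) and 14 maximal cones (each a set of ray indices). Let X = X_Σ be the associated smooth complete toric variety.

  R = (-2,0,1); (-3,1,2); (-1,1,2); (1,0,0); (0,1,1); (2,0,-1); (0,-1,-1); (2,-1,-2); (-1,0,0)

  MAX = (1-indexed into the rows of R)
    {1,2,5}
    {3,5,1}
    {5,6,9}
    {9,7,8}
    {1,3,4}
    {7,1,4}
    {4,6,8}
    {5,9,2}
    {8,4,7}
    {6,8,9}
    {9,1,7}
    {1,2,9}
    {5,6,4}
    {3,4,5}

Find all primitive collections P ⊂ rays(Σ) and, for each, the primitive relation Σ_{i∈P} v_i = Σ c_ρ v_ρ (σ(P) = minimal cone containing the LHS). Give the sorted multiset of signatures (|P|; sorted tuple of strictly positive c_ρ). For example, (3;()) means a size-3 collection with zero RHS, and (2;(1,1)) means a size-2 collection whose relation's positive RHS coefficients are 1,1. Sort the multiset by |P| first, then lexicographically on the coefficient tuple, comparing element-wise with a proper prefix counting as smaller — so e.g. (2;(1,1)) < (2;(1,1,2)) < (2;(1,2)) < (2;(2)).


Σ has 17 primitive collections:

  P = {1,6}:  v_{1} + v_{6} = 0  →  sig = (2;())
  P = {4,9}:  v_{4} + v_{9} = 0  →  sig = (2;())
  P = {5,7}:  v_{5} + v_{7} = 0  →  sig = (2;())
  P = {1,8}:  v_{1} + v_{8} = v_{7}  →  sig = (2;(1))
  P = {2,8}:  v_{2} + v_{8} = v_{9}  →  sig = (2;(1))
  P = {3,8}:  v_{3} + v_{8} = v_{4}  →  sig = (2;(1))
  P = {5,8}:  v_{5} + v_{8} = v_{6}  →  sig = (2;(1))
  P = {6,7}:  v_{6} + v_{7} = v_{8}  →  sig = (2;(1))
  P = {2,4}:  v_{2} + v_{4} = v_{1} + v_{5}  →  sig = (2;(1,1))
  P = {2,6}:  v_{2} + v_{6} = v_{5} + v_{9}  →  sig = (2;(1,1))
  P = {2,7}:  v_{2} + v_{7} = v_{1} + v_{9}  →  sig = (2;(1,1))
  P = {3,6}:  v_{3} + v_{6} = v_{4} + v_{5}  →  sig = (2;(1,1))
  P = {3,7}:  v_{3} + v_{7} = v_{1} + v_{4}  →  sig = (2;(1,1))
  P = {3,9}:  v_{3} + v_{9} = v_{1} + v_{5}  →  sig = (2;(1,1))
  P = {2,3}:  v_{2} + v_{3} = 2·v_{1} + 2·v_{5}  →  sig = (2;(2,2))
  P = {1,4,5}:  v_{1} + v_{4} + v_{5} = v_{3}  →  sig = (3;(1))
  P = {1,5,9}:  v_{1} + v_{5} + v_{9} = v_{2}  →  sig = (3;(1))

Hence PRS(X_Σ) =
{ (2;()) ×3,  (2;(1)) ×5,  (2;(1,1)) ×6,  (2;(2,2)),  (3;(1)) ×2 }


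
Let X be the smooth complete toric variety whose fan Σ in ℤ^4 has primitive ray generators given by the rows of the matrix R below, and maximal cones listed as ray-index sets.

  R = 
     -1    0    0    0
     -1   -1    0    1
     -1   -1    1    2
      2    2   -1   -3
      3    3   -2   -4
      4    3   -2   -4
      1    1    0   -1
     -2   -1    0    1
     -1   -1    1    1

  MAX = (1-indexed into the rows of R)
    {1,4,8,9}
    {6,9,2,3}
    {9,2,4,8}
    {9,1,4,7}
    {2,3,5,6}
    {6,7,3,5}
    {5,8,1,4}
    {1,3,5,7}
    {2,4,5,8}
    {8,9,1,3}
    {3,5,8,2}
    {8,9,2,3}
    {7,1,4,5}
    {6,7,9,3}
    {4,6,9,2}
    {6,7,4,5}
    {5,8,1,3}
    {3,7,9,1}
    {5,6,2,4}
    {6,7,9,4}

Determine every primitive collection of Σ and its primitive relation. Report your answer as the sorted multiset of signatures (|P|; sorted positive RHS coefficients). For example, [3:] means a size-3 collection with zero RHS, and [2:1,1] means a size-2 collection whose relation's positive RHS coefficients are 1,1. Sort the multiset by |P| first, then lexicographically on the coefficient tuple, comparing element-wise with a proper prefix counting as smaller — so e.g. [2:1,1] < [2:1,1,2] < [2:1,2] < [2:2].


The 7 primitive collections of Σ (r=9, n=4):

  {2,7}:  v_{2} + v_{7} = 0  →  sig = [2:]
  {1,2}:  v_{1} + v_{2} = v_{8}  →  sig = [2:1]
  {1,6}:  v_{1} + v_{6} = v_{5}  →  sig = [2:1]
  {3,4}:  v_{3} + v_{4} = v_{7}  →  sig = [2:1]
  {5,9}:  v_{5} + v_{9} = v_{4}  →  sig = [2:1]
  {7,8}:  v_{7} + v_{8} = v_{1}  →  sig = [2:1]
  {6,8}:  v_{6} + v_{8} = v_{2} + v_{5}  →  sig = [2:1,1]

Signatures (|P|; sorted positive RHS coefficients), sorted:
[[2:], [2:1], [2:1], [2:1], [2:1], [2:1], [2:1,1]]


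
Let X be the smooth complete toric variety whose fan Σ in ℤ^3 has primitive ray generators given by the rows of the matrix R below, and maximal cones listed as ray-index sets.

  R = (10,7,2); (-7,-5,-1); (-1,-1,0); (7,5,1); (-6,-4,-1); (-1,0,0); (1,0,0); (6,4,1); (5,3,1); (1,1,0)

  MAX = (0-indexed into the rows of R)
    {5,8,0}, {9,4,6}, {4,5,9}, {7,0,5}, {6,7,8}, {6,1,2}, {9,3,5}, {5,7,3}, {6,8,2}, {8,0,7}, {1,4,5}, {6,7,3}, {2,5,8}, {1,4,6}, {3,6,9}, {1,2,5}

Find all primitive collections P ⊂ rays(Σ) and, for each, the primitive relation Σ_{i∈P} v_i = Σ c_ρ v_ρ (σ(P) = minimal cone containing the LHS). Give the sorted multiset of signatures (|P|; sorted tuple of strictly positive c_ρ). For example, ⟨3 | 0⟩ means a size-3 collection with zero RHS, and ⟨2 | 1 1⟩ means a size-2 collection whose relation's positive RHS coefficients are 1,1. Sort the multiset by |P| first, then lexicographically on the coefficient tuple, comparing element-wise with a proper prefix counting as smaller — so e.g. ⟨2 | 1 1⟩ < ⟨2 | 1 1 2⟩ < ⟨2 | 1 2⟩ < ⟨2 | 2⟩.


Minimal non-faces — 22 found among 10 rays, 16 max cones:

  {1,3}:  v_{1} + v_{3} = 0  →  sig = ⟨2 | 0⟩
  {2,9}:  v_{2} + v_{9} = 0  →  sig = ⟨2 | 0⟩
  {4,7}:  v_{4} + v_{7} = 0  →  sig = ⟨2 | 0⟩
  {5,6}:  v_{5} + v_{6} = 0  →  sig = ⟨2 | 0⟩
  {1,7}:  v_{1} + v_{7} = v_{2}  →  sig = ⟨2 | 1⟩
  {1,9}:  v_{1} + v_{9} = v_{4}  →  sig = ⟨2 | 1⟩
  {2,3}:  v_{2} + v_{3} = v_{7}  →  sig = ⟨2 | 1⟩
  {2,4}:  v_{2} + v_{4} = v_{1}  →  sig = ⟨2 | 1⟩
  {2,7}:  v_{2} + v_{7} = v_{8}  →  sig = ⟨2 | 1⟩
  {3,4}:  v_{3} + v_{4} = v_{9}  →  sig = ⟨2 | 1⟩
  {4,8}:  v_{4} + v_{8} = v_{2}  →  sig = ⟨2 | 1⟩
  {7,9}:  v_{7} + v_{9} = v_{3}  →  sig = ⟨2 | 1⟩
  {8,9}:  v_{8} + v_{9} = v_{7}  →  sig = ⟨2 | 1⟩
  {0,4}:  v_{0} + v_{4} = v_{5} + v_{8}  →  sig = ⟨2 | 1 1⟩
  {0,6}:  v_{0} + v_{6} = v_{7} + v_{8}  →  sig = ⟨2 | 1 1⟩
  {0,1}:  v_{0} + v_{1} = v_{2} + v_{5} + v_{8}  →  sig = ⟨2 | 1 1 1⟩
  {0,2}:  v_{0} + v_{2} = v_{5} + 2·v_{8}  →  sig = ⟨2 | 1 2⟩
  {0,9}:  v_{0} + v_{9} = v_{5} + 2·v_{7}  →  sig = ⟨2 | 1 2⟩
  {0,3}:  v_{0} + v_{3} = v_{5} + 3·v_{7}  →  sig = ⟨2 | 1 3⟩
  {1,8}:  v_{1} + v_{8} = 2·v_{2}  →  sig = ⟨2 | 2⟩
  {3,8}:  v_{3} + v_{8} = 2·v_{7}  →  sig = ⟨2 | 2⟩
  {5,7,8}:  v_{5} + v_{7} + v_{8} = v_{0}  →  sig = ⟨3 | 1⟩

Signatures (|P|; sorted positive RHS coefficients), sorted:
    ⟨2 | 0⟩
    ⟨2 | 0⟩
    ⟨2 | 0⟩
    ⟨2 | 0⟩
    ⟨2 | 1⟩
    ⟨2 | 1⟩
    ⟨2 | 1⟩
    ⟨2 | 1⟩
    ⟨2 | 1⟩
    ⟨2 | 1⟩
    ⟨2 | 1⟩
    ⟨2 | 1⟩
    ⟨2 | 1⟩
    ⟨2 | 1 1⟩
    ⟨2 | 1 1⟩
    ⟨2 | 1 1 1⟩
    ⟨2 | 1 2⟩
    ⟨2 | 1 2⟩
    ⟨2 | 1 3⟩
    ⟨2 | 2⟩
    ⟨2 | 2⟩
    ⟨3 | 1⟩


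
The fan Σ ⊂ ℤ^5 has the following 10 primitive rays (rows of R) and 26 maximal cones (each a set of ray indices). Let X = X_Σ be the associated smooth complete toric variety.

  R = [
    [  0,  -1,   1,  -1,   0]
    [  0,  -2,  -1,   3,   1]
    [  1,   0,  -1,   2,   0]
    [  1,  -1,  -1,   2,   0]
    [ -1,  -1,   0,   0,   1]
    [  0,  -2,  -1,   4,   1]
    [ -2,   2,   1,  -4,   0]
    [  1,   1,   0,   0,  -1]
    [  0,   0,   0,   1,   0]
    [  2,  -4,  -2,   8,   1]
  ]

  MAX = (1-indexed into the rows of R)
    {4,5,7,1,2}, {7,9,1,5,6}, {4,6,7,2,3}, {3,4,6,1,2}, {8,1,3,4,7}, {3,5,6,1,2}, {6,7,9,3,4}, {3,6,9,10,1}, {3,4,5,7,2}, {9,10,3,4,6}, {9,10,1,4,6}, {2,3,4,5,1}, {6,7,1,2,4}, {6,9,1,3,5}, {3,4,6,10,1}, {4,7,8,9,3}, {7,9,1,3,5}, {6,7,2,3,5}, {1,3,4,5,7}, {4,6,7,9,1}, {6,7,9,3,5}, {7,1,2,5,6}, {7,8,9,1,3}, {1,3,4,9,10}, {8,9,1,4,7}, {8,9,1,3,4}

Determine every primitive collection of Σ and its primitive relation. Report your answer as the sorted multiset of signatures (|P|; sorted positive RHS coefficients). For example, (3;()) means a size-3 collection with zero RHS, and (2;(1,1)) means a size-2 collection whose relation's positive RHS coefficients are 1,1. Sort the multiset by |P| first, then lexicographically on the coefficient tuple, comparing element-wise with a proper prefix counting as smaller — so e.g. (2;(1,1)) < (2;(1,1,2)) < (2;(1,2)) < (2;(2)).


Primitive collections (14):

  • {5,8}:  v_{5} + v_{8} = 0  ⇒ sig = (2;())
  • {2,9}:  v_{2} + v_{9} = v_{6}  ⇒ sig = (2;(1))
  • {7,10}:  v_{7} + v_{10} = v_{6}  ⇒ sig = (2;(1))
  • {2,8}:  v_{2} + v_{8} = v_{4} + v_{9}  ⇒ sig = (2;(1,1))
  • {5,10}:  v_{5} + v_{10} = v_{1} + v_{2} + v_{3} + v_{6}  ⇒ sig = (2;(1,1,1,1))
  • {2,10}:  v_{2} + v_{10} = v_{1} + v_{3} + v_{4} + 2·v_{6}  ⇒ sig = (2;(1,1,1,2))
  • {8,10}:  v_{8} + v_{10} = v_{1} + v_{3} + 2·v_{4} + 3·v_{9}  ⇒ sig = (2;(1,1,2,3))
  • {6,8}:  v_{6} + v_{8} = v_{4} + 2·v_{9}  ⇒ sig = (2;(1,2))
  • {4,5,9}:  v_{4} + v_{5} + v_{9} = v_{2}  ⇒ sig = (3;(1))
  • {4,5,6}:  v_{4} + v_{5} + v_{6} = 2·v_{2}  ⇒ sig = (3;(2))
  • {1,2,3,7}:  v_{1} + v_{2} + v_{3} + v_{7} = v_{5}  ⇒ sig = (4;(1))
  • {1,3,6,7}:  v_{1} + v_{3} + v_{6} + v_{7} = v_{5} + v_{9}  ⇒ sig = (4;(1,1))
  • {1,3,4,7,9}:  v_{1} + v_{3} + v_{4} + v_{7} + v_{9} = 0  ⇒ sig = (5;())
  • {1,3,4,6,9}:  v_{1} + v_{3} + v_{4} + v_{6} + v_{9} = v_{10}  ⇒ sig = (5;(1))

Signatures (|P|; sorted positive RHS coefficients), sorted:
[(2;()), (2;(1)), (2;(1)), (2;(1,1)), (2;(1,1,1,1)), (2;(1,1,1,2)), (2;(1,1,2,3)), (2;(1,2)), (3;(1)), (3;(2)), (4;(1)), (4;(1,1)), (5;()), (5;(1))]


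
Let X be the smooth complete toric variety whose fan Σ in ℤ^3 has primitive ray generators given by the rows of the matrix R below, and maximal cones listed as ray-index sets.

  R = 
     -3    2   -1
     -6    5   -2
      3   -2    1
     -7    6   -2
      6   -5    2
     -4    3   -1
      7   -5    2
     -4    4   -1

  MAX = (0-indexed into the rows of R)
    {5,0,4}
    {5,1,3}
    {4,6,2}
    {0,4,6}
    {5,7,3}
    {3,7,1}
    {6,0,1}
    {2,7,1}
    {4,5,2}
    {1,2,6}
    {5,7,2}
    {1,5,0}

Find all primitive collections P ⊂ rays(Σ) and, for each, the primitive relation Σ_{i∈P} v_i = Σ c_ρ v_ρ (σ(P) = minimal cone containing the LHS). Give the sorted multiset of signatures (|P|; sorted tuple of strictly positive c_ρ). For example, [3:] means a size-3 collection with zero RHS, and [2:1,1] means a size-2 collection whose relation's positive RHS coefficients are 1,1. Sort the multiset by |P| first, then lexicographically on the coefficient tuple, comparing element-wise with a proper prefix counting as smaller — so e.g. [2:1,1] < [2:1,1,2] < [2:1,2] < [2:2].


Σ has 12 primitive collections:

  P = {0,2}:  v_{0} + v_{2} = 0 — sig = [2:]
  P = {1,4}:  v_{1} + v_{4} = 0 — sig = [2:]
  P = {0,7}:  v_{0} + v_{7} = v_{3} — sig = [2:1]
  P = {2,3}:  v_{2} + v_{3} = v_{7} — sig = [2:1]
  P = {5,6}:  v_{5} + v_{6} = v_{2} — sig = [2:1]
  P = {0,3}:  v_{0} + v_{3} = v_{1} + v_{5} — sig = [2:1,1]
  P = {3,4}:  v_{3} + v_{4} = v_{2} + v_{5} — sig = [2:1,1]
  P = {3,6}:  v_{3} + v_{6} = v_{1} + 2·v_{2} — sig = [2:1,2]
  P = {4,7}:  v_{4} + v_{7} = 2·v_{2} + v_{5} — sig = [2:1,2]
  P = {6,7}:  v_{6} + v_{7} = v_{1} + 3·v_{2} — sig = [2:1,3]
  P = {1,2,5}:  v_{1} + v_{2} + v_{5} = v_{3} — sig = [3:1]
  P = {1,5,7}:  v_{1} + v_{5} + v_{7} = 2·v_{3} — sig = [3:2]

Hence PRS(X_Σ) =
[[2:], [2:], [2:1], [2:1], [2:1], [2:1,1], [2:1,1], [2:1,2], [2:1,2], [2:1,3], [3:1], [3:2]]
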